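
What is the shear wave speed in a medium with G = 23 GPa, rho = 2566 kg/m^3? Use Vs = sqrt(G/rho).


Convert G to Pa: G = 23e9 Pa
Compute G/rho = 23e9 / 2566 = 8963367.1083
Vs = sqrt(8963367.1083) = 2993.89 m/s

2993.89


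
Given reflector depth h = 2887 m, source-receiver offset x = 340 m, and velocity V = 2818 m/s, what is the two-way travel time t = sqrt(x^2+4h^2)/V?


x^2 + 4h^2 = 340^2 + 4*2887^2 = 115600 + 33339076 = 33454676
sqrt(33454676) = 5784.0017
t = 5784.0017 / 2818 = 2.0525 s

2.0525


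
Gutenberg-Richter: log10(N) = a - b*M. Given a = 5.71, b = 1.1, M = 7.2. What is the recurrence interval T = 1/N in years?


log10(N) = 5.71 - 1.1*7.2 = -2.21
N = 10^-2.21 = 0.006166
T = 1/N = 1/0.006166 = 162.181 years

162.181


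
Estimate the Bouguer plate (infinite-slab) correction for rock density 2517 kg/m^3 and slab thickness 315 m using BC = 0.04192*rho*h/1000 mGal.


BC = 0.04192 * rho * h / 1000
= 0.04192 * 2517 * 315 / 1000
= 33.2365 mGal

33.2365


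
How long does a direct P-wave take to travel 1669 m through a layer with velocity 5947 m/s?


t = x / V
= 1669 / 5947
= 0.2806 s

0.2806


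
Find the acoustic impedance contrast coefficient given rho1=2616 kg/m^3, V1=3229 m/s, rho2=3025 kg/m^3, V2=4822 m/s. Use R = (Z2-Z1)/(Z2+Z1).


Z1 = 2616 * 3229 = 8447064
Z2 = 3025 * 4822 = 14586550
R = (14586550 - 8447064) / (14586550 + 8447064) = 6139486 / 23033614 = 0.2665

0.2665


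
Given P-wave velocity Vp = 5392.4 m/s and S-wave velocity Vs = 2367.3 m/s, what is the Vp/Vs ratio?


Vp/Vs = 5392.4 / 2367.3
= 2.2779

2.2779


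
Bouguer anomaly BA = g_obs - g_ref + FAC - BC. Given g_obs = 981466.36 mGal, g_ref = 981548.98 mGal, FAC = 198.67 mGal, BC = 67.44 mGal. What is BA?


BA = g_obs - g_ref + FAC - BC
= 981466.36 - 981548.98 + 198.67 - 67.44
= 48.61 mGal

48.61


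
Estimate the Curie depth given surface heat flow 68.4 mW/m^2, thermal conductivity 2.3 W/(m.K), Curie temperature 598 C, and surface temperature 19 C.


T_Curie - T_surf = 598 - 19 = 579 C
Convert q to W/m^2: 68.4 mW/m^2 = 0.0684 W/m^2
d = 579 * 2.3 / 0.0684 = 19469.3 m

19469.3


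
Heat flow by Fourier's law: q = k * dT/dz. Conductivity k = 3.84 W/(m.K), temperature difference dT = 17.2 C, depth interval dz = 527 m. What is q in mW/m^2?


q = k * dT / dz * 1000
= 3.84 * 17.2 / 527 * 1000
= 0.125328 * 1000
= 125.3283 mW/m^2

125.3283


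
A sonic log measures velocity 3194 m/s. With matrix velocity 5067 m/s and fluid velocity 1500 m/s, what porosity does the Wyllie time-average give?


1/V - 1/Vm = 1/3194 - 1/5067 = 0.00011573
1/Vf - 1/Vm = 1/1500 - 1/5067 = 0.00046931
phi = 0.00011573 / 0.00046931 = 0.2466

0.2466


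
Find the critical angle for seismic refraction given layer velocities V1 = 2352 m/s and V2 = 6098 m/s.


V1/V2 = 2352/6098 = 0.3857
theta_c = arcsin(0.3857) = 22.6872 degrees

22.6872


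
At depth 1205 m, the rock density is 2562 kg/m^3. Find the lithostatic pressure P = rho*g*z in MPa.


P = rho * g * z / 1e6
= 2562 * 9.81 * 1205 / 1e6
= 30285530.1 / 1e6
= 30.2855 MPa

30.2855


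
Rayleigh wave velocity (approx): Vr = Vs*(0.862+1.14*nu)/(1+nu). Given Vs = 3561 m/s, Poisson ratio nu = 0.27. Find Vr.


Numerator factor = 0.862 + 1.14*0.27 = 1.1698
Denominator = 1 + 0.27 = 1.27
Vr = 3561 * 1.1698 / 1.27 = 3280.05 m/s

3280.05


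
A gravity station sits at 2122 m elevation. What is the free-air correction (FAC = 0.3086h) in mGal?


FAC = 0.3086 * h
= 0.3086 * 2122
= 654.8492 mGal

654.8492


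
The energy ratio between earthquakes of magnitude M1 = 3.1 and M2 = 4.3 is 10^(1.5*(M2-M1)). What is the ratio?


M2 - M1 = 4.3 - 3.1 = 1.2
1.5 * 1.2 = 1.8
ratio = 10^1.8 = 63.1

63.1


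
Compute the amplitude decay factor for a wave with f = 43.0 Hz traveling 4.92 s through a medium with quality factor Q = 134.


pi*f*t/Q = pi*43.0*4.92/134 = 4.959965
A/A0 = exp(-4.959965) = 0.007013

0.007013


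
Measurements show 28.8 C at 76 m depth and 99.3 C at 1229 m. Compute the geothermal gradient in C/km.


dT = 99.3 - 28.8 = 70.5 C
dz = 1229 - 76 = 1153 m
gradient = dT/dz * 1000 = 70.5/1153 * 1000 = 61.1448 C/km

61.1448


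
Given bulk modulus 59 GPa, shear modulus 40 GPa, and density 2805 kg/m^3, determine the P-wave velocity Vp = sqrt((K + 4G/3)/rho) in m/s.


First compute the effective modulus:
K + 4G/3 = 59e9 + 4*40e9/3 = 112333333333.33 Pa
Then divide by density:
112333333333.33 / 2805 = 40047534.1652 Pa/(kg/m^3)
Take the square root:
Vp = sqrt(40047534.1652) = 6328.31 m/s

6328.31


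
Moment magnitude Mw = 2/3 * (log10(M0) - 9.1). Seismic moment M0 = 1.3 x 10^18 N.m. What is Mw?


log10(M0) = log10(1.3 x 10^18) = 18.1139
Mw = 2/3 * (18.1139 - 9.1)
= 2/3 * 9.0139
= 6.01

6.01


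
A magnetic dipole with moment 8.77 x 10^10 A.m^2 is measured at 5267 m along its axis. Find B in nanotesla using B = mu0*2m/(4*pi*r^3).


m = 8.77 x 10^10 = 87700000000 A.m^2
2m = 175400000000 A.m^2
r^3 = 5267^3 = 146113369163
B = (4pi*10^-7) * 175400000000 / (4*pi * 146113369163) * 1e9
= 220414.140576 / 1836114748614.94 * 1e9
= 120.0438 nT

120.0438


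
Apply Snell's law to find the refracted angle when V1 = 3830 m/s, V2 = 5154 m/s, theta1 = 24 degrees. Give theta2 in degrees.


sin(theta1) = sin(24 deg) = 0.406737
sin(theta2) = V2/V1 * sin(theta1) = 5154/3830 * 0.406737 = 0.547342
theta2 = arcsin(0.547342) = 33.1849 degrees

33.1849


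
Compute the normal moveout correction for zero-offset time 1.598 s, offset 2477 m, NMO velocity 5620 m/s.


x/Vnmo = 2477/5620 = 0.440747
(x/Vnmo)^2 = 0.194258
t0^2 = 2.553604
sqrt(2.553604 + 0.194258) = 1.657668
dt = 1.657668 - 1.598 = 0.059668

0.059668


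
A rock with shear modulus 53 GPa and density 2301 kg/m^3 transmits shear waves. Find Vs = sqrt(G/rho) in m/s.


Convert G to Pa: G = 53e9 Pa
Compute G/rho = 53e9 / 2301 = 23033463.7114
Vs = sqrt(23033463.7114) = 4799.32 m/s

4799.32


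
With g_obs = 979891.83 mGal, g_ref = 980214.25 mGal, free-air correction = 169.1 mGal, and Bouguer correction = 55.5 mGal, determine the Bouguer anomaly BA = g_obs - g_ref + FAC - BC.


BA = g_obs - g_ref + FAC - BC
= 979891.83 - 980214.25 + 169.1 - 55.5
= -208.82 mGal

-208.82


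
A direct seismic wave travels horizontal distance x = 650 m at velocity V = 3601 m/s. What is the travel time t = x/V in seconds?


t = x / V
= 650 / 3601
= 0.1805 s

0.1805


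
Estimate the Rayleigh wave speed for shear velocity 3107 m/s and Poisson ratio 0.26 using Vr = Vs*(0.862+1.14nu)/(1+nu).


Numerator factor = 0.862 + 1.14*0.26 = 1.1584
Denominator = 1 + 0.26 = 1.26
Vr = 3107 * 1.1584 / 1.26 = 2856.47 m/s

2856.47


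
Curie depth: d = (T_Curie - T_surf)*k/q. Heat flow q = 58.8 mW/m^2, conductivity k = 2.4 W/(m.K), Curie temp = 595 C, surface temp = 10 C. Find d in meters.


T_Curie - T_surf = 595 - 10 = 585 C
Convert q to W/m^2: 58.8 mW/m^2 = 0.0588 W/m^2
d = 585 * 2.4 / 0.0588 = 23877.55 m

23877.55


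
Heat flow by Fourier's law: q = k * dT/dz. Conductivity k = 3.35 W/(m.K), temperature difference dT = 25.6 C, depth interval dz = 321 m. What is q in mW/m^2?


q = k * dT / dz * 1000
= 3.35 * 25.6 / 321 * 1000
= 0.267165 * 1000
= 267.1651 mW/m^2

267.1651


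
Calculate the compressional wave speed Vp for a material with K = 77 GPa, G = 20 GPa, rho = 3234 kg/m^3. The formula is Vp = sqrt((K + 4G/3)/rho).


First compute the effective modulus:
K + 4G/3 = 77e9 + 4*20e9/3 = 103666666666.67 Pa
Then divide by density:
103666666666.67 / 3234 = 32055246.341 Pa/(kg/m^3)
Take the square root:
Vp = sqrt(32055246.341) = 5661.74 m/s

5661.74


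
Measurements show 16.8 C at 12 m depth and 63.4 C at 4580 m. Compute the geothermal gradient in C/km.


dT = 63.4 - 16.8 = 46.6 C
dz = 4580 - 12 = 4568 m
gradient = dT/dz * 1000 = 46.6/4568 * 1000 = 10.2014 C/km

10.2014


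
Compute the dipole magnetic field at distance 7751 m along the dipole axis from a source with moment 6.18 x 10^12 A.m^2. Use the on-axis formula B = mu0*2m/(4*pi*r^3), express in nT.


m = 6.18 x 10^12 = 6180000000000 A.m^2
2m = 12360000000000 A.m^2
r^3 = 7751^3 = 465664585751
B = (4pi*10^-7) * 12360000000000 / (4*pi * 465664585751) * 1e9
= 15532034.079348 / 5851713766529.1 * 1e9
= 2654.271 nT

2654.271


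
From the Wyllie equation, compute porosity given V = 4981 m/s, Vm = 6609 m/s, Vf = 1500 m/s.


1/V - 1/Vm = 1/4981 - 1/6609 = 4.945e-05
1/Vf - 1/Vm = 1/1500 - 1/6609 = 0.00051536
phi = 4.945e-05 / 0.00051536 = 0.096

0.096


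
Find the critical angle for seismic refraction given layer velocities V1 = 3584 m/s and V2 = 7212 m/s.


V1/V2 = 3584/7212 = 0.49695
theta_c = arcsin(0.49695) = 29.7984 degrees

29.7984


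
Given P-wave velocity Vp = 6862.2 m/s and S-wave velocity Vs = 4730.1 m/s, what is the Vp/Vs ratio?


Vp/Vs = 6862.2 / 4730.1
= 1.4508

1.4508


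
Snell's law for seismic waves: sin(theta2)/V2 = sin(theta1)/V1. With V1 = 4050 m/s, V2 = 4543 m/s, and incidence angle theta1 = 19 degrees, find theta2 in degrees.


sin(theta1) = sin(19 deg) = 0.325568
sin(theta2) = V2/V1 * sin(theta1) = 4543/4050 * 0.325568 = 0.365199
theta2 = arcsin(0.365199) = 21.4198 degrees

21.4198


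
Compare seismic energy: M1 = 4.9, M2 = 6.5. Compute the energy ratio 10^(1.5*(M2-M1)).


M2 - M1 = 6.5 - 4.9 = 1.6
1.5 * 1.6 = 2.4
ratio = 10^2.4 = 251.19

251.19


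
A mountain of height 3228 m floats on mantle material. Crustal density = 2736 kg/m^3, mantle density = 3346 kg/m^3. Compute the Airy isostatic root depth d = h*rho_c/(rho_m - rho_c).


rho_m - rho_c = 3346 - 2736 = 610
d = 3228 * 2736 / 610
= 8831808 / 610
= 14478.37 m

14478.37


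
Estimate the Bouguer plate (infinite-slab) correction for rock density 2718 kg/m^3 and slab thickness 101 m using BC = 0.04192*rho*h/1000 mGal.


BC = 0.04192 * rho * h / 1000
= 0.04192 * 2718 * 101 / 1000
= 11.5078 mGal

11.5078


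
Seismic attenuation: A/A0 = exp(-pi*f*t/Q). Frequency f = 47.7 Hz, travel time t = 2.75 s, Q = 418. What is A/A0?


pi*f*t/Q = pi*47.7*2.75/418 = 0.985881
A/A0 = exp(-0.985881) = 0.37311

0.37311


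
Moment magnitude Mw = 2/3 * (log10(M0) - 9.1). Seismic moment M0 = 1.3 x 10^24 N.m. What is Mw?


log10(M0) = log10(1.3 x 10^24) = 24.1139
Mw = 2/3 * (24.1139 - 9.1)
= 2/3 * 15.0139
= 10.01

10.01


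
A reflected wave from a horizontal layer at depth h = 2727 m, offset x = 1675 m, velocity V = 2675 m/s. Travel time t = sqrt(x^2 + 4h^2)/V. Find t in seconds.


x^2 + 4h^2 = 1675^2 + 4*2727^2 = 2805625 + 29746116 = 32551741
sqrt(32551741) = 5705.4133
t = 5705.4133 / 2675 = 2.1329 s

2.1329


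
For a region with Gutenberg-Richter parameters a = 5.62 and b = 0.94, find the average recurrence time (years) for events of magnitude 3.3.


log10(N) = 5.62 - 0.94*3.3 = 2.518
N = 10^2.518 = 329.609712
T = 1/N = 1/329.609712 = 0.003 years

0.003


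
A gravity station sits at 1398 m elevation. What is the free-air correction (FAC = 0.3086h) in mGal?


FAC = 0.3086 * h
= 0.3086 * 1398
= 431.4228 mGal

431.4228


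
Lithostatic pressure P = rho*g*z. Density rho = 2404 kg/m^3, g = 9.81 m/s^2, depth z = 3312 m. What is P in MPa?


P = rho * g * z / 1e6
= 2404 * 9.81 * 3312 / 1e6
= 78107690.88 / 1e6
= 78.1077 MPa

78.1077


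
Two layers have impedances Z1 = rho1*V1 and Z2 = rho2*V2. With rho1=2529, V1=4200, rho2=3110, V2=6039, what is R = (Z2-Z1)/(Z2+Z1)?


Z1 = 2529 * 4200 = 10621800
Z2 = 3110 * 6039 = 18781290
R = (18781290 - 10621800) / (18781290 + 10621800) = 8159490 / 29403090 = 0.2775

0.2775


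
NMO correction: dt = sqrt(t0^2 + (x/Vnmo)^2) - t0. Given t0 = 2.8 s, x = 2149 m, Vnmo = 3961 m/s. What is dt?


x/Vnmo = 2149/3961 = 0.54254
(x/Vnmo)^2 = 0.294349
t0^2 = 7.84
sqrt(7.84 + 0.294349) = 2.852078
dt = 2.852078 - 2.8 = 0.052078

0.052078


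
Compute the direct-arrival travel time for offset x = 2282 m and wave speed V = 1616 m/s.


t = x / V
= 2282 / 1616
= 1.4121 s

1.4121


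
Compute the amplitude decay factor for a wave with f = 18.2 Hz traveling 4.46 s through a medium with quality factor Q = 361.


pi*f*t/Q = pi*18.2*4.46/361 = 0.706397
A/A0 = exp(-0.706397) = 0.493419

0.493419


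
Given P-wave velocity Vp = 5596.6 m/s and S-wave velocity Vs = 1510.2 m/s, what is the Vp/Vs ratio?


Vp/Vs = 5596.6 / 1510.2
= 3.7059

3.7059


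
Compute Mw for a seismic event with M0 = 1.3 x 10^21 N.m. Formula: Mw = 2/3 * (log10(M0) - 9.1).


log10(M0) = log10(1.3 x 10^21) = 21.1139
Mw = 2/3 * (21.1139 - 9.1)
= 2/3 * 12.0139
= 8.01

8.01


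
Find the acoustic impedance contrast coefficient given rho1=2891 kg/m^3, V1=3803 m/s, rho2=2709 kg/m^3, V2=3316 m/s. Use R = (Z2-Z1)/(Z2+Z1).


Z1 = 2891 * 3803 = 10994473
Z2 = 2709 * 3316 = 8983044
R = (8983044 - 10994473) / (8983044 + 10994473) = -2011429 / 19977517 = -0.1007

-0.1007


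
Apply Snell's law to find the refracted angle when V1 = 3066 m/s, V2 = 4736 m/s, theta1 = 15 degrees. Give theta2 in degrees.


sin(theta1) = sin(15 deg) = 0.258819
sin(theta2) = V2/V1 * sin(theta1) = 4736/3066 * 0.258819 = 0.399794
theta2 = arcsin(0.399794) = 23.5653 degrees

23.5653


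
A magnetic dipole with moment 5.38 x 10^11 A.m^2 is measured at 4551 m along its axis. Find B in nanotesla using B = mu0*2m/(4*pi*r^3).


m = 5.38 x 10^11 = 538000000000 A.m^2
2m = 1076000000000 A.m^2
r^3 = 4551^3 = 94258496151
B = (4pi*10^-7) * 1076000000000 / (4*pi * 94258496151) * 1e9
= 1352141.478105 / 1184487196185.61 * 1e9
= 1141.5417 nT

1141.5417


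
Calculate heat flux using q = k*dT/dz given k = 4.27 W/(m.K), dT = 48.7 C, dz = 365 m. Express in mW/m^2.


q = k * dT / dz * 1000
= 4.27 * 48.7 / 365 * 1000
= 0.569723 * 1000
= 569.7233 mW/m^2

569.7233


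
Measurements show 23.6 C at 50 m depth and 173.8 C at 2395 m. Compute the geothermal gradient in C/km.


dT = 173.8 - 23.6 = 150.2 C
dz = 2395 - 50 = 2345 m
gradient = dT/dz * 1000 = 150.2/2345 * 1000 = 64.0512 C/km

64.0512


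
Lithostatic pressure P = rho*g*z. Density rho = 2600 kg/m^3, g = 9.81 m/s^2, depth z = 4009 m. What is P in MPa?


P = rho * g * z / 1e6
= 2600 * 9.81 * 4009 / 1e6
= 102253554.0 / 1e6
= 102.2536 MPa

102.2536


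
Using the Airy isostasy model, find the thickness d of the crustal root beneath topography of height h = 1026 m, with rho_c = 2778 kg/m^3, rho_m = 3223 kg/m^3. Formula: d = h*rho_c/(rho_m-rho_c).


rho_m - rho_c = 3223 - 2778 = 445
d = 1026 * 2778 / 445
= 2850228 / 445
= 6405.01 m

6405.01


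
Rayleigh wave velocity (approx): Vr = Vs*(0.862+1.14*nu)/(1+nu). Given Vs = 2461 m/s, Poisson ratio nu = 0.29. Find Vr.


Numerator factor = 0.862 + 1.14*0.29 = 1.1926
Denominator = 1 + 0.29 = 1.29
Vr = 2461 * 1.1926 / 1.29 = 2275.18 m/s

2275.18


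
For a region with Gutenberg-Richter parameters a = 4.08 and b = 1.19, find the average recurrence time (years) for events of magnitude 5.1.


log10(N) = 4.08 - 1.19*5.1 = -1.989
N = 10^-1.989 = 0.010257
T = 1/N = 1/0.010257 = 97.499 years

97.499


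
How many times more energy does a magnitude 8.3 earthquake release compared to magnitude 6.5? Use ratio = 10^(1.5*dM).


M2 - M1 = 8.3 - 6.5 = 1.8
1.5 * 1.8 = 2.7
ratio = 10^2.7 = 501.19

501.19


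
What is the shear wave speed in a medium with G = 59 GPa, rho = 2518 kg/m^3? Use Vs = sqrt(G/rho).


Convert G to Pa: G = 59e9 Pa
Compute G/rho = 59e9 / 2518 = 23431294.6783
Vs = sqrt(23431294.6783) = 4840.59 m/s

4840.59


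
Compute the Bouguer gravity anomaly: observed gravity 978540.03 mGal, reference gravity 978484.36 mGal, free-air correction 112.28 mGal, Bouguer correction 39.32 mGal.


BA = g_obs - g_ref + FAC - BC
= 978540.03 - 978484.36 + 112.28 - 39.32
= 128.63 mGal

128.63


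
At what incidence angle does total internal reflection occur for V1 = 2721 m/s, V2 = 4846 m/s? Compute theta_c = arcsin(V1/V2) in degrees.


V1/V2 = 2721/4846 = 0.561494
theta_c = arcsin(0.561494) = 34.1592 degrees

34.1592


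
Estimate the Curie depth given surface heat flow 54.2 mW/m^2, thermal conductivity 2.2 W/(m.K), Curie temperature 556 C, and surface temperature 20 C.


T_Curie - T_surf = 556 - 20 = 536 C
Convert q to W/m^2: 54.2 mW/m^2 = 0.0542 W/m^2
d = 536 * 2.2 / 0.0542 = 21756.46 m

21756.46


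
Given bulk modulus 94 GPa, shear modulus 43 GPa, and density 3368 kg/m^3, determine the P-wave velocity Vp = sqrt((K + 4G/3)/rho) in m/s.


First compute the effective modulus:
K + 4G/3 = 94e9 + 4*43e9/3 = 151333333333.33 Pa
Then divide by density:
151333333333.33 / 3368 = 44932699.9208 Pa/(kg/m^3)
Take the square root:
Vp = sqrt(44932699.9208) = 6703.19 m/s

6703.19


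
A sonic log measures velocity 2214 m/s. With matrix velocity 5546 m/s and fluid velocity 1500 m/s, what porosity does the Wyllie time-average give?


1/V - 1/Vm = 1/2214 - 1/5546 = 0.00027136
1/Vf - 1/Vm = 1/1500 - 1/5546 = 0.00048636
phi = 0.00027136 / 0.00048636 = 0.5579

0.5579


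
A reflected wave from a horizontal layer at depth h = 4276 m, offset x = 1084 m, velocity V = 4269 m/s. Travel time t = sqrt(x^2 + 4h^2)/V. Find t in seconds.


x^2 + 4h^2 = 1084^2 + 4*4276^2 = 1175056 + 73136704 = 74311760
sqrt(74311760) = 8620.4269
t = 8620.4269 / 4269 = 2.0193 s

2.0193


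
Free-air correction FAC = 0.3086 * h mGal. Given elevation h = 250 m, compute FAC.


FAC = 0.3086 * h
= 0.3086 * 250
= 77.15 mGal

77.15


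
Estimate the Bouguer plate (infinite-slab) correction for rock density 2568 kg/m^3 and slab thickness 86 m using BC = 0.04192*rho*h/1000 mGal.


BC = 0.04192 * rho * h / 1000
= 0.04192 * 2568 * 86 / 1000
= 9.2579 mGal

9.2579


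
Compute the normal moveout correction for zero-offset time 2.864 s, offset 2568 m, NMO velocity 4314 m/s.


x/Vnmo = 2568/4314 = 0.595271
(x/Vnmo)^2 = 0.354348
t0^2 = 8.202496
sqrt(8.202496 + 0.354348) = 2.925208
dt = 2.925208 - 2.864 = 0.061208

0.061208


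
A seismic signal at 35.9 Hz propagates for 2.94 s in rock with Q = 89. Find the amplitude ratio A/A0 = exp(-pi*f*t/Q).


pi*f*t/Q = pi*35.9*2.94/89 = 3.725646
A/A0 = exp(-3.725646) = 0.024098

0.024098


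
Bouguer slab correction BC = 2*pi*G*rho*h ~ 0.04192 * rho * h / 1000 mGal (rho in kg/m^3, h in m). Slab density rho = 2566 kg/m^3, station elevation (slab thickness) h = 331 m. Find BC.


BC = 0.04192 * rho * h / 1000
= 0.04192 * 2566 * 331 / 1000
= 35.6046 mGal

35.6046


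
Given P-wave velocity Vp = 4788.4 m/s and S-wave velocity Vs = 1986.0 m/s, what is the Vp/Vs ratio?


Vp/Vs = 4788.4 / 1986.0
= 2.4111

2.4111


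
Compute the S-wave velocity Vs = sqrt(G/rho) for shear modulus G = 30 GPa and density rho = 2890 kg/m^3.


Convert G to Pa: G = 30e9 Pa
Compute G/rho = 30e9 / 2890 = 10380622.8374
Vs = sqrt(10380622.8374) = 3221.9 m/s

3221.9


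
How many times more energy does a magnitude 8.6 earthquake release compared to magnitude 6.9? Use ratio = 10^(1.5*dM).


M2 - M1 = 8.6 - 6.9 = 1.7
1.5 * 1.7 = 2.55
ratio = 10^2.55 = 354.81

354.81


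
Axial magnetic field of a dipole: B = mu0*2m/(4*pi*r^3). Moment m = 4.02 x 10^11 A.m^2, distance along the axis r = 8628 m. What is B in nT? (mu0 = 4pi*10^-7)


m = 4.02 x 10^11 = 402000000000 A.m^2
2m = 804000000000 A.m^2
r^3 = 8628^3 = 642288889152
B = (4pi*10^-7) * 804000000000 / (4*pi * 642288889152) * 1e9
= 1010336.197394 / 8071240222569.09 * 1e9
= 125.1773 nT

125.1773


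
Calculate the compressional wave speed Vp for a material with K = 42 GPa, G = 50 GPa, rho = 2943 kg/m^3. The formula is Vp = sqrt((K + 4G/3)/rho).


First compute the effective modulus:
K + 4G/3 = 42e9 + 4*50e9/3 = 108666666666.67 Pa
Then divide by density:
108666666666.67 / 2943 = 36923773.9268 Pa/(kg/m^3)
Take the square root:
Vp = sqrt(36923773.9268) = 6076.49 m/s

6076.49


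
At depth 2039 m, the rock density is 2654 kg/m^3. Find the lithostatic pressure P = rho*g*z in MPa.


P = rho * g * z / 1e6
= 2654 * 9.81 * 2039 / 1e6
= 53086873.86 / 1e6
= 53.0869 MPa

53.0869


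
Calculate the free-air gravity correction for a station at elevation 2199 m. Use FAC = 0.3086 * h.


FAC = 0.3086 * h
= 0.3086 * 2199
= 678.6114 mGal

678.6114


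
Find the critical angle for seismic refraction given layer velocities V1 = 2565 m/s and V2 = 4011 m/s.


V1/V2 = 2565/4011 = 0.639491
theta_c = arcsin(0.639491) = 39.7539 degrees

39.7539


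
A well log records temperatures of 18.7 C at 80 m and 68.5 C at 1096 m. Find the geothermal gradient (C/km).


dT = 68.5 - 18.7 = 49.8 C
dz = 1096 - 80 = 1016 m
gradient = dT/dz * 1000 = 49.8/1016 * 1000 = 49.0157 C/km

49.0157


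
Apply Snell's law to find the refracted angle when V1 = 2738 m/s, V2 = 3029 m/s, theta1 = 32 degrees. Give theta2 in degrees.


sin(theta1) = sin(32 deg) = 0.529919
sin(theta2) = V2/V1 * sin(theta1) = 3029/2738 * 0.529919 = 0.58624
theta2 = arcsin(0.58624) = 35.8906 degrees

35.8906


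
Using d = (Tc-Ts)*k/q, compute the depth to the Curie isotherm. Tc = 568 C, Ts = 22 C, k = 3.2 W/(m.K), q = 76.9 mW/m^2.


T_Curie - T_surf = 568 - 22 = 546 C
Convert q to W/m^2: 76.9 mW/m^2 = 0.0769 W/m^2
d = 546 * 3.2 / 0.0769 = 22720.42 m

22720.42


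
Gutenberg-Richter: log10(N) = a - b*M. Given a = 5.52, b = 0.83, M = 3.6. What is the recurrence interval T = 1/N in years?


log10(N) = 5.52 - 0.83*3.6 = 2.532
N = 10^2.532 = 340.40819
T = 1/N = 1/340.40819 = 0.0029 years

0.0029


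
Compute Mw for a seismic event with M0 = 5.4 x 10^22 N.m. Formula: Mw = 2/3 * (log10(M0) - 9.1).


log10(M0) = log10(5.4 x 10^22) = 22.7324
Mw = 2/3 * (22.7324 - 9.1)
= 2/3 * 13.6324
= 9.09

9.09


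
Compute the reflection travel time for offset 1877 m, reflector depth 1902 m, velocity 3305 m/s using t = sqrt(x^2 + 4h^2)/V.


x^2 + 4h^2 = 1877^2 + 4*1902^2 = 3523129 + 14470416 = 17993545
sqrt(17993545) = 4241.8799
t = 4241.8799 / 3305 = 1.2835 s

1.2835


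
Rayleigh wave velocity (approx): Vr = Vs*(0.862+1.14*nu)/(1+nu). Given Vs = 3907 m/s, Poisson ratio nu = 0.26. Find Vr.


Numerator factor = 0.862 + 1.14*0.26 = 1.1584
Denominator = 1 + 0.26 = 1.26
Vr = 3907 * 1.1584 / 1.26 = 3591.96 m/s

3591.96


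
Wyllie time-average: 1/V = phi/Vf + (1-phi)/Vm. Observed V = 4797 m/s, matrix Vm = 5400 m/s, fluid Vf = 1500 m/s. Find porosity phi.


1/V - 1/Vm = 1/4797 - 1/5400 = 2.328e-05
1/Vf - 1/Vm = 1/1500 - 1/5400 = 0.00048148
phi = 2.328e-05 / 0.00048148 = 0.0483

0.0483


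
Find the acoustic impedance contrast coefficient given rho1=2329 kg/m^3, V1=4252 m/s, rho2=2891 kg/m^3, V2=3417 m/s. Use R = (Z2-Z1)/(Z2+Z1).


Z1 = 2329 * 4252 = 9902908
Z2 = 2891 * 3417 = 9878547
R = (9878547 - 9902908) / (9878547 + 9902908) = -24361 / 19781455 = -0.0012

-0.0012


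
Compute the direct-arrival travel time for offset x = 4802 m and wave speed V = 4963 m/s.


t = x / V
= 4802 / 4963
= 0.9676 s

0.9676


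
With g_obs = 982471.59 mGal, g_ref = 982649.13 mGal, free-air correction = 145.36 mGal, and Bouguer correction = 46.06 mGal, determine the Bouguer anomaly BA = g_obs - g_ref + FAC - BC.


BA = g_obs - g_ref + FAC - BC
= 982471.59 - 982649.13 + 145.36 - 46.06
= -78.24 mGal

-78.24


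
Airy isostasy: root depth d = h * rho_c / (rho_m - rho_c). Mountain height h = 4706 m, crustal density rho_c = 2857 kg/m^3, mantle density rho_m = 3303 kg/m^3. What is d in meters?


rho_m - rho_c = 3303 - 2857 = 446
d = 4706 * 2857 / 446
= 13445042 / 446
= 30145.83 m

30145.83


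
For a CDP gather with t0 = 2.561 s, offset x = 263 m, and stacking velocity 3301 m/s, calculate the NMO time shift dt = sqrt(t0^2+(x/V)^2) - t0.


x/Vnmo = 263/3301 = 0.079673
(x/Vnmo)^2 = 0.006348
t0^2 = 6.558721
sqrt(6.558721 + 0.006348) = 2.562239
dt = 2.562239 - 2.561 = 0.001239

0.001239


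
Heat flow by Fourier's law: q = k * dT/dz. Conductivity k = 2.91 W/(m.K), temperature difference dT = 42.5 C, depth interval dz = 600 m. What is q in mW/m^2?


q = k * dT / dz * 1000
= 2.91 * 42.5 / 600 * 1000
= 0.206125 * 1000
= 206.125 mW/m^2

206.125


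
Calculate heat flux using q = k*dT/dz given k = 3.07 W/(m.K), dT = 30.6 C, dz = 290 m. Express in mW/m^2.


q = k * dT / dz * 1000
= 3.07 * 30.6 / 290 * 1000
= 0.323938 * 1000
= 323.9379 mW/m^2

323.9379


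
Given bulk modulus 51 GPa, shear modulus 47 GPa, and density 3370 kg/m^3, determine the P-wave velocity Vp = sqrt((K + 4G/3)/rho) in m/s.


First compute the effective modulus:
K + 4G/3 = 51e9 + 4*47e9/3 = 113666666666.67 Pa
Then divide by density:
113666666666.67 / 3370 = 33728981.2067 Pa/(kg/m^3)
Take the square root:
Vp = sqrt(33728981.2067) = 5807.67 m/s

5807.67


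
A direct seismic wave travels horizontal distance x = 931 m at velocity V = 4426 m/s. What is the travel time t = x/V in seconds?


t = x / V
= 931 / 4426
= 0.2103 s

0.2103


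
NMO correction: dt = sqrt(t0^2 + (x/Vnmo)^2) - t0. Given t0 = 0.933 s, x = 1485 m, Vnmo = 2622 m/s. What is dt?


x/Vnmo = 1485/2622 = 0.566362
(x/Vnmo)^2 = 0.320765
t0^2 = 0.870489
sqrt(0.870489 + 0.320765) = 1.091446
dt = 1.091446 - 0.933 = 0.158446

0.158446


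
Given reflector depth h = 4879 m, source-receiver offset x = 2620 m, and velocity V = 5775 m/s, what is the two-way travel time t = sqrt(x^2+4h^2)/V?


x^2 + 4h^2 = 2620^2 + 4*4879^2 = 6864400 + 95218564 = 102082964
sqrt(102082964) = 10103.6114
t = 10103.6114 / 5775 = 1.7495 s

1.7495


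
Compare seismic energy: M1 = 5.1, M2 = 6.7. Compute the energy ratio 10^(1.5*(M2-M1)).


M2 - M1 = 6.7 - 5.1 = 1.6
1.5 * 1.6 = 2.4
ratio = 10^2.4 = 251.19

251.19


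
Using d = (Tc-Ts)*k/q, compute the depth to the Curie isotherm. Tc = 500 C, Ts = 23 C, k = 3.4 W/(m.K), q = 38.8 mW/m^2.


T_Curie - T_surf = 500 - 23 = 477 C
Convert q to W/m^2: 38.8 mW/m^2 = 0.0388 W/m^2
d = 477 * 3.4 / 0.0388 = 41798.97 m

41798.97


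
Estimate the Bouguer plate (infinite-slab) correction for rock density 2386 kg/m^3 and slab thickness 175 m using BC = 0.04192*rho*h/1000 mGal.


BC = 0.04192 * rho * h / 1000
= 0.04192 * 2386 * 175 / 1000
= 17.5037 mGal

17.5037


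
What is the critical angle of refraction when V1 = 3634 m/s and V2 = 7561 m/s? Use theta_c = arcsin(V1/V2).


V1/V2 = 3634/7561 = 0.480624
theta_c = arcsin(0.480624) = 28.7262 degrees

28.7262


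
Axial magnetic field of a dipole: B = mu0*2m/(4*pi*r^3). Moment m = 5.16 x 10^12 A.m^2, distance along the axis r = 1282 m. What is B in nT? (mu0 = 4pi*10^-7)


m = 5.16 x 10^12 = 5160000000000 A.m^2
2m = 10320000000000 A.m^2
r^3 = 1282^3 = 2106997768
B = (4pi*10^-7) * 10320000000000 / (4*pi * 2106997768) * 1e9
= 12968494.474019 / 26477314836.32 * 1e9
= 489796.4372 nT

489796.4372


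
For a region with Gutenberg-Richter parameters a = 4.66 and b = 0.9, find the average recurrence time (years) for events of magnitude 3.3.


log10(N) = 4.66 - 0.9*3.3 = 1.69
N = 10^1.69 = 48.977882
T = 1/N = 1/48.977882 = 0.0204 years

0.0204


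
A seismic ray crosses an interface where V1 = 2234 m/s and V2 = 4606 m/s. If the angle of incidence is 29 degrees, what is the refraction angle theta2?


sin(theta1) = sin(29 deg) = 0.48481
sin(theta2) = V2/V1 * sin(theta1) = 4606/2234 * 0.48481 = 0.999567
theta2 = arcsin(0.999567) = 88.3142 degrees

88.3142


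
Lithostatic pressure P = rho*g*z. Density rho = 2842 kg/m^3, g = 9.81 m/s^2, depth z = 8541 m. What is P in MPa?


P = rho * g * z / 1e6
= 2842 * 9.81 * 8541 / 1e6
= 238123250.82 / 1e6
= 238.1233 MPa

238.1233


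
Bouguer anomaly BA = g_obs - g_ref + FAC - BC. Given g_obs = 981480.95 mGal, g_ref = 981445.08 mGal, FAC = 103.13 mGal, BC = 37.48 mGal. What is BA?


BA = g_obs - g_ref + FAC - BC
= 981480.95 - 981445.08 + 103.13 - 37.48
= 101.52 mGal

101.52


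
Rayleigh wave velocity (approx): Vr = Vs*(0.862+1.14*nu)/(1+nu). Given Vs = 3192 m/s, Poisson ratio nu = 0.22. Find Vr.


Numerator factor = 0.862 + 1.14*0.22 = 1.1128
Denominator = 1 + 0.22 = 1.22
Vr = 3192 * 1.1128 / 1.22 = 2911.52 m/s

2911.52


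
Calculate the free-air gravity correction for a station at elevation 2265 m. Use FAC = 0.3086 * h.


FAC = 0.3086 * h
= 0.3086 * 2265
= 698.979 mGal

698.979


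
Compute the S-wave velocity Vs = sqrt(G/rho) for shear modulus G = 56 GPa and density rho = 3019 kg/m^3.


Convert G to Pa: G = 56e9 Pa
Compute G/rho = 56e9 / 3019 = 18549188.473
Vs = sqrt(18549188.473) = 4306.88 m/s

4306.88


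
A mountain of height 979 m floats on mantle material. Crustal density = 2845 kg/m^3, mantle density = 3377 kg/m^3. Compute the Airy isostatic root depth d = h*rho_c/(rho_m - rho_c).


rho_m - rho_c = 3377 - 2845 = 532
d = 979 * 2845 / 532
= 2785255 / 532
= 5235.44 m

5235.44


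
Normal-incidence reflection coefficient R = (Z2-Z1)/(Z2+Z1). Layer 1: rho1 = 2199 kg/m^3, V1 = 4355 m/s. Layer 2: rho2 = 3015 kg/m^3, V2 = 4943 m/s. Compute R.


Z1 = 2199 * 4355 = 9576645
Z2 = 3015 * 4943 = 14903145
R = (14903145 - 9576645) / (14903145 + 9576645) = 5326500 / 24479790 = 0.2176

0.2176


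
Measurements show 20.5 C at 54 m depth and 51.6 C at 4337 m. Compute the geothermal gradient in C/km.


dT = 51.6 - 20.5 = 31.1 C
dz = 4337 - 54 = 4283 m
gradient = dT/dz * 1000 = 31.1/4283 * 1000 = 7.2613 C/km

7.2613


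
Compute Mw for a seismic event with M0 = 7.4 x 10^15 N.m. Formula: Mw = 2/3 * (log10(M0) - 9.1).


log10(M0) = log10(7.4 x 10^15) = 15.8692
Mw = 2/3 * (15.8692 - 9.1)
= 2/3 * 6.7692
= 4.51

4.51


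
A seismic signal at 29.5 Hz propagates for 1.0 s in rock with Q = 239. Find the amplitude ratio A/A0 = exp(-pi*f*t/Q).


pi*f*t/Q = pi*29.5*1.0/239 = 0.38777
A/A0 = exp(-0.38777) = 0.678569

0.678569


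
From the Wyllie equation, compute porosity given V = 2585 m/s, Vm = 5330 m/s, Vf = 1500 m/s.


1/V - 1/Vm = 1/2585 - 1/5330 = 0.00019923
1/Vf - 1/Vm = 1/1500 - 1/5330 = 0.00047905
phi = 0.00019923 / 0.00047905 = 0.4159

0.4159


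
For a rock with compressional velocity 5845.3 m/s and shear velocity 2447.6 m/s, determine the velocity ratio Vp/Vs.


Vp/Vs = 5845.3 / 2447.6
= 2.3882

2.3882


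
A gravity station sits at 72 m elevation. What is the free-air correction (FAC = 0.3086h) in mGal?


FAC = 0.3086 * h
= 0.3086 * 72
= 22.2192 mGal

22.2192


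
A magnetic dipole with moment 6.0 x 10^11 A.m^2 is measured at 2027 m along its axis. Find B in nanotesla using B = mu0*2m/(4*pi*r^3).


m = 6.0 x 10^11 = 600000000000 A.m^2
2m = 1200000000000 A.m^2
r^3 = 2027^3 = 8328393683
B = (4pi*10^-7) * 1200000000000 / (4*pi * 8328393683) * 1e9
= 1507964.473723 / 104657681642.87 * 1e9
= 14408.5408 nT

14408.5408


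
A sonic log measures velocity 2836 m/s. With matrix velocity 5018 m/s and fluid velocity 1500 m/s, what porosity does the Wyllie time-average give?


1/V - 1/Vm = 1/2836 - 1/5018 = 0.00015333
1/Vf - 1/Vm = 1/1500 - 1/5018 = 0.00046738
phi = 0.00015333 / 0.00046738 = 0.3281

0.3281


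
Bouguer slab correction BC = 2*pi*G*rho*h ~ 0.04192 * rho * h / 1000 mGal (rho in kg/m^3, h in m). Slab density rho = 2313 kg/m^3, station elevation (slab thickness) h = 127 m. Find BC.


BC = 0.04192 * rho * h / 1000
= 0.04192 * 2313 * 127 / 1000
= 12.314 mGal

12.314


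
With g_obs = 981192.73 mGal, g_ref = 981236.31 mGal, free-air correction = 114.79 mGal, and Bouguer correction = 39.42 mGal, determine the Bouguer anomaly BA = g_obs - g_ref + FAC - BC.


BA = g_obs - g_ref + FAC - BC
= 981192.73 - 981236.31 + 114.79 - 39.42
= 31.79 mGal

31.79


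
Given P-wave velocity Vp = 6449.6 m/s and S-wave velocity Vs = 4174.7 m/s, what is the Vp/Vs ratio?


Vp/Vs = 6449.6 / 4174.7
= 1.5449

1.5449


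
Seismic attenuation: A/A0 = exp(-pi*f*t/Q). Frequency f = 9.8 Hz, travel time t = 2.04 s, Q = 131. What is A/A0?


pi*f*t/Q = pi*9.8*2.04/131 = 0.479441
A/A0 = exp(-0.479441) = 0.61913

0.61913


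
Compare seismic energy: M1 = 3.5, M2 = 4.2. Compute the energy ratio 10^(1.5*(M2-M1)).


M2 - M1 = 4.2 - 3.5 = 0.7
1.5 * 0.7 = 1.05
ratio = 10^1.05 = 11.22

11.22


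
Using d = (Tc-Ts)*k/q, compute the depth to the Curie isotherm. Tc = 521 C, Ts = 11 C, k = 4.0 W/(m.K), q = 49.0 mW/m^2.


T_Curie - T_surf = 521 - 11 = 510 C
Convert q to W/m^2: 49.0 mW/m^2 = 0.049 W/m^2
d = 510 * 4.0 / 0.049 = 41632.65 m

41632.65


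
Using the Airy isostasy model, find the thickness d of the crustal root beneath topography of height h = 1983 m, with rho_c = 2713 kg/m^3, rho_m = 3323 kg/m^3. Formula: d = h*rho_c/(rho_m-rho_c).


rho_m - rho_c = 3323 - 2713 = 610
d = 1983 * 2713 / 610
= 5379879 / 610
= 8819.47 m

8819.47


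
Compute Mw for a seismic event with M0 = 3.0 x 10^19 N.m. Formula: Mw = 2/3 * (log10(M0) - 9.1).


log10(M0) = log10(3.0 x 10^19) = 19.4771
Mw = 2/3 * (19.4771 - 9.1)
= 2/3 * 10.3771
= 6.92

6.92


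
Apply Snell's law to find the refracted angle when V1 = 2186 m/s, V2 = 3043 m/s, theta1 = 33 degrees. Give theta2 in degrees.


sin(theta1) = sin(33 deg) = 0.544639
sin(theta2) = V2/V1 * sin(theta1) = 3043/2186 * 0.544639 = 0.758159
theta2 = arcsin(0.758159) = 49.3022 degrees

49.3022


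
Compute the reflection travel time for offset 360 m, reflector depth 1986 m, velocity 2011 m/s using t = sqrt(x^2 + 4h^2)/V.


x^2 + 4h^2 = 360^2 + 4*1986^2 = 129600 + 15776784 = 15906384
sqrt(15906384) = 3988.2808
t = 3988.2808 / 2011 = 1.9832 s

1.9832


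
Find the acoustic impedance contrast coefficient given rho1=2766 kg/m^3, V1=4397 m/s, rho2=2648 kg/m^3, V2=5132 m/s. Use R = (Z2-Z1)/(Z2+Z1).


Z1 = 2766 * 4397 = 12162102
Z2 = 2648 * 5132 = 13589536
R = (13589536 - 12162102) / (13589536 + 12162102) = 1427434 / 25751638 = 0.0554

0.0554


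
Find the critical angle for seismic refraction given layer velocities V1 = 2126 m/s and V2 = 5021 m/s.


V1/V2 = 2126/5021 = 0.423422
theta_c = arcsin(0.423422) = 25.0508 degrees

25.0508


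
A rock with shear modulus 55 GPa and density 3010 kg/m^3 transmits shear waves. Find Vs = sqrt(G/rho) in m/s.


Convert G to Pa: G = 55e9 Pa
Compute G/rho = 55e9 / 3010 = 18272425.2492
Vs = sqrt(18272425.2492) = 4274.63 m/s

4274.63


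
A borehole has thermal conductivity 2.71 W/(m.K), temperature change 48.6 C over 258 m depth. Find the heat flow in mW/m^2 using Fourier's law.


q = k * dT / dz * 1000
= 2.71 * 48.6 / 258 * 1000
= 0.510488 * 1000
= 510.4884 mW/m^2

510.4884


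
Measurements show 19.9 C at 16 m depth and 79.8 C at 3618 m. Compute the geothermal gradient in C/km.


dT = 79.8 - 19.9 = 59.9 C
dz = 3618 - 16 = 3602 m
gradient = dT/dz * 1000 = 59.9/3602 * 1000 = 16.6297 C/km

16.6297


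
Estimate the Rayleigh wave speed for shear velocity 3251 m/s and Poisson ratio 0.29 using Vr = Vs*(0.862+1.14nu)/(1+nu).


Numerator factor = 0.862 + 1.14*0.29 = 1.1926
Denominator = 1 + 0.29 = 1.29
Vr = 3251 * 1.1926 / 1.29 = 3005.54 m/s

3005.54


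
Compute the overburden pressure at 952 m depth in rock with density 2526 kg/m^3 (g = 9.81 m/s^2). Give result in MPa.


P = rho * g * z / 1e6
= 2526 * 9.81 * 952 / 1e6
= 23590617.12 / 1e6
= 23.5906 MPa

23.5906


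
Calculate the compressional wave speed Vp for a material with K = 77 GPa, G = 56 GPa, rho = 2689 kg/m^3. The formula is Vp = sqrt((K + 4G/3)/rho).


First compute the effective modulus:
K + 4G/3 = 77e9 + 4*56e9/3 = 151666666666.67 Pa
Then divide by density:
151666666666.67 / 2689 = 56402627.9906 Pa/(kg/m^3)
Take the square root:
Vp = sqrt(56402627.9906) = 7510.17 m/s

7510.17


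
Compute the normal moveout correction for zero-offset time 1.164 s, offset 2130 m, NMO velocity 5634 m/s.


x/Vnmo = 2130/5634 = 0.378062
(x/Vnmo)^2 = 0.142931
t0^2 = 1.354896
sqrt(1.354896 + 0.142931) = 1.223857
dt = 1.223857 - 1.164 = 0.059857

0.059857


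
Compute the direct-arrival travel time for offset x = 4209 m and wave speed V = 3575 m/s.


t = x / V
= 4209 / 3575
= 1.1773 s

1.1773


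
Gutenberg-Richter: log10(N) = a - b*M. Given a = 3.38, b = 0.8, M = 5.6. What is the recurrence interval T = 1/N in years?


log10(N) = 3.38 - 0.8*5.6 = -1.1
N = 10^-1.1 = 0.079433
T = 1/N = 1/0.079433 = 12.5893 years

12.5893


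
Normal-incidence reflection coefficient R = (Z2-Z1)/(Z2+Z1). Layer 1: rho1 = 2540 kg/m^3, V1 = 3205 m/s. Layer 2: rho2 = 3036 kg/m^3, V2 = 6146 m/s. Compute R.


Z1 = 2540 * 3205 = 8140700
Z2 = 3036 * 6146 = 18659256
R = (18659256 - 8140700) / (18659256 + 8140700) = 10518556 / 26799956 = 0.3925

0.3925


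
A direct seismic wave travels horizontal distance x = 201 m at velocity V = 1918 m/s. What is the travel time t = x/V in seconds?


t = x / V
= 201 / 1918
= 0.1048 s

0.1048


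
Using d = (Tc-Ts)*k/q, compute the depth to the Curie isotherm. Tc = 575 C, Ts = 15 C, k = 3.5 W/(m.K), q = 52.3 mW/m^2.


T_Curie - T_surf = 575 - 15 = 560 C
Convert q to W/m^2: 52.3 mW/m^2 = 0.0523 W/m^2
d = 560 * 3.5 / 0.0523 = 37476.1 m

37476.1


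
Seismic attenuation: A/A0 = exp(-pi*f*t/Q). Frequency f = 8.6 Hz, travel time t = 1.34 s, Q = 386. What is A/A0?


pi*f*t/Q = pi*8.6*1.34/386 = 0.093792
A/A0 = exp(-0.093792) = 0.910472

0.910472


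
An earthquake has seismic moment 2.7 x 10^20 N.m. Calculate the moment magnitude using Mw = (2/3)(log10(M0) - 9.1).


log10(M0) = log10(2.7 x 10^20) = 20.4314
Mw = 2/3 * (20.4314 - 9.1)
= 2/3 * 11.3314
= 7.55

7.55


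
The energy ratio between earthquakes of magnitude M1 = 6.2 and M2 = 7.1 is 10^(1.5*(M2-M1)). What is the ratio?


M2 - M1 = 7.1 - 6.2 = 0.9
1.5 * 0.9 = 1.35
ratio = 10^1.35 = 22.39

22.39


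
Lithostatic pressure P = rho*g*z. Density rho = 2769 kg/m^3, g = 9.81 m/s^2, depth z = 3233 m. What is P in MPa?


P = rho * g * z / 1e6
= 2769 * 9.81 * 3233 / 1e6
= 87820856.37 / 1e6
= 87.8209 MPa

87.8209


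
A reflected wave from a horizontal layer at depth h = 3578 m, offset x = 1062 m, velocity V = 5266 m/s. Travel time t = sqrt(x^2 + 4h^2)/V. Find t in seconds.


x^2 + 4h^2 = 1062^2 + 4*3578^2 = 1127844 + 51208336 = 52336180
sqrt(52336180) = 7234.3749
t = 7234.3749 / 5266 = 1.3738 s

1.3738


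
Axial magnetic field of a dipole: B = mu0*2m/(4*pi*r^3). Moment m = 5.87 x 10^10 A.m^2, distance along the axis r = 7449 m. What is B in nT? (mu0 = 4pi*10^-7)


m = 5.87 x 10^10 = 58700000000 A.m^2
2m = 117400000000 A.m^2
r^3 = 7449^3 = 413327139849
B = (4pi*10^-7) * 117400000000 / (4*pi * 413327139849) * 1e9
= 147529.191013 / 5194022024315.6 * 1e9
= 28.4037 nT

28.4037


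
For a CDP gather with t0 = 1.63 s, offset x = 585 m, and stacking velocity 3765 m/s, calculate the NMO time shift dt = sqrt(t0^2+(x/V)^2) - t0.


x/Vnmo = 585/3765 = 0.155378
(x/Vnmo)^2 = 0.024142
t0^2 = 2.6569
sqrt(2.6569 + 0.024142) = 1.637389
dt = 1.637389 - 1.63 = 0.007389

0.007389


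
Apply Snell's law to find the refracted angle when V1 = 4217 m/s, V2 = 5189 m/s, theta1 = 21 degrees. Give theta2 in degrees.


sin(theta1) = sin(21 deg) = 0.358368
sin(theta2) = V2/V1 * sin(theta1) = 5189/4217 * 0.358368 = 0.44097
theta2 = arcsin(0.44097) = 26.1658 degrees

26.1658


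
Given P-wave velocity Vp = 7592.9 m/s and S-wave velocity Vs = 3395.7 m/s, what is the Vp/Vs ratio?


Vp/Vs = 7592.9 / 3395.7
= 2.236

2.236


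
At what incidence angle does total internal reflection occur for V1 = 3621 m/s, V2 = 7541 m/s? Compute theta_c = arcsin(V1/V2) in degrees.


V1/V2 = 3621/7541 = 0.480175
theta_c = arcsin(0.480175) = 28.6968 degrees

28.6968


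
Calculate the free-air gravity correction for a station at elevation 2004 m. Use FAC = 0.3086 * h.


FAC = 0.3086 * h
= 0.3086 * 2004
= 618.4344 mGal

618.4344


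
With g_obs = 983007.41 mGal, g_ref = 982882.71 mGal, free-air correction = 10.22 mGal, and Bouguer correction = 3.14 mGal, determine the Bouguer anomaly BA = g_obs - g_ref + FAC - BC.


BA = g_obs - g_ref + FAC - BC
= 983007.41 - 982882.71 + 10.22 - 3.14
= 131.78 mGal

131.78


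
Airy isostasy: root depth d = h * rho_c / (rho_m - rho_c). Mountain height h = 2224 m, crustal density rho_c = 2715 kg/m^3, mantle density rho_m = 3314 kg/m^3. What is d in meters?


rho_m - rho_c = 3314 - 2715 = 599
d = 2224 * 2715 / 599
= 6038160 / 599
= 10080.4 m

10080.4
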